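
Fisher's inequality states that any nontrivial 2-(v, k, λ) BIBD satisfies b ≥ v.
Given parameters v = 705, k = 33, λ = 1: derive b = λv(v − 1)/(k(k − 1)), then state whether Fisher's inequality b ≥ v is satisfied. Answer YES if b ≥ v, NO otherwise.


b = λv(v − 1)/(k(k − 1)) = 1·705·704/(33·32) = 496320/1056 = 470.
Compare with v = 705: b < v, so Fisher's inequality fails.

NO


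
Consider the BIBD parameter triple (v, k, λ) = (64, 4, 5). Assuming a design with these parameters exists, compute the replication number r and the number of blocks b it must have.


Any 2-(v, k, λ) BIBD satisfies two necessary conditions:
  (i)  Each point sits in r blocks, and counting incidences through any fixed point gives r(k − 1) = λ(v − 1), so r = λ(v − 1)/(k − 1).
  (ii) Total incidences bk = vr, so b = vr/k.
Step 1: r = λ(v − 1)/(k − 1) = 5·(64 − 1)/(4 − 1) = 5·63/3 = 315/3 = 105.
Step 2: b = vr/k = 64·105/4 = 6720/4 = 1680.
Check integrality: r = 105 ∈ Z ✓, b = 1680 ∈ Z ✓.
(These identities are necessary conditions: they determine r and b for any design with these parameters, but do not by themselves prove that one exists.)

r = 105, b = 1680.


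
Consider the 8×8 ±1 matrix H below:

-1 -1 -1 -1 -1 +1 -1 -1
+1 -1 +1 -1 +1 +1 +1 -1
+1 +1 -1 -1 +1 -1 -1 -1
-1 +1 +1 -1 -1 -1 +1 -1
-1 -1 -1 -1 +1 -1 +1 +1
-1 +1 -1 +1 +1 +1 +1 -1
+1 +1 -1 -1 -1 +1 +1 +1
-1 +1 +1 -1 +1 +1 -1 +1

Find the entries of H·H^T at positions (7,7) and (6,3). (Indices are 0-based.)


Row 3 of H: [-1, 1, 1, -1, -1, -1, 1, -1].
Row 6 of H: [1, 1, -1, -1, -1, 1, 1, 1].
Row 7 of H: [-1, 1, 1, -1, 1, 1, -1, 1].
(H·H^T)[7][7] = Σ_j H[7][j]·H[7][j] = (-1)² + (1)² + (1)² + (-1)² + (1)² + (1)² + (-1)² + (1)² = 1 + 1 + 1 + 1 + 1 + 1 + 1 + 1 = 8.
(H·H^T)[6][3] = Σ_j H[6][j]·H[3][j] = (1)·(-1) + (1)·(1) + (-1)·(1) + (-1)·(-1) + (-1)·(-1) + (1)·(-1) + (1)·(1) + (1)·(-1) = -1 + 1 + -1 + 1 + 1 + -1 + 1 + -1 = 0.
So rows 6 and 3 are orthogonal; the diagonal entry equals n = 8.

(7,7) entry = 8; (6,3) entry = 0.


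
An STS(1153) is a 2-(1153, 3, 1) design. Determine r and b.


An STS(v) is a 2-(v, 3, 1) BIBD: block size k = 3, λ = 1.
Replication: r(k − 1) = λ(v − 1) ⇒ r·2 = 1153 − 1 = 1152 ⇒ r = 576.
Block count: b = v(v − 1)/6 = 1153·1152/6 = 1328256/6 = 221376.

r = 576, b = 221376.


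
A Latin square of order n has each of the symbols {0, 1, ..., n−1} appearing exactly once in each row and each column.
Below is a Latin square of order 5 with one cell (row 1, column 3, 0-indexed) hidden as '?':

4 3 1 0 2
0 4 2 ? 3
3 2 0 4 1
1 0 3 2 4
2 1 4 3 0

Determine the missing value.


Row 1 contains symbols [0, 2, 3, 4] — missing [1].
Column 3 contains symbols [0, 2, 3, 4] — missing [1].
The missing symbol must appear in both missing sets; intersection = [1].
Therefore the hidden value is 1.

Missing value = 1.


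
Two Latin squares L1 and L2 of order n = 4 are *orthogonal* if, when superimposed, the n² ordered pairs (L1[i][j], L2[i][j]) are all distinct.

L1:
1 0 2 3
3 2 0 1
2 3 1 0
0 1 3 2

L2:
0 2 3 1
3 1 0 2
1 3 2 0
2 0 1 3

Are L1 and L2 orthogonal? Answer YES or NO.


Form the n² = 16 superimposed pairs (L1[i][j], L2[i][j]), row by row (rows and columns indexed from 0):
row 0: (1,0) (0,2) (2,3) (3,1)
row 1: (3,3) (2,1) (0,0) (1,2)
row 2: (2,1) (3,3) (1,2) (0,0)
row 3: (0,2) (1,0) (3,1) (2,3)
Orthogonality requires all 16 pairs distinct.
But the pair (2,1) repeats: cell (1,1) has L1 = 2, L2 = 1, and cell (2,0) has L1 = 2, L2 = 1.
A repeated pair means some other pair never occurs (only 8 distinct pairs out of 16), so the squares are not orthogonal.
Conclusion: NO.

NO


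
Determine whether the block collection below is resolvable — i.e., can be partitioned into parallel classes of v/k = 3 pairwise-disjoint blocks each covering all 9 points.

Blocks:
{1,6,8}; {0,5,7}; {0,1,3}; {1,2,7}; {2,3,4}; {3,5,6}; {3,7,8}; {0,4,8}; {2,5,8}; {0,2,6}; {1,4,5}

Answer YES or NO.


v = 9, block size k = 3, number of blocks = 11.
For resolvability, blocks must partition into parallel classes of size v/k = 3.
Total blocks must therefore be a multiple of 3: 11 = 3·3 + 2 ⇒ not divisible ✗.
Resolvable? NO.

NO


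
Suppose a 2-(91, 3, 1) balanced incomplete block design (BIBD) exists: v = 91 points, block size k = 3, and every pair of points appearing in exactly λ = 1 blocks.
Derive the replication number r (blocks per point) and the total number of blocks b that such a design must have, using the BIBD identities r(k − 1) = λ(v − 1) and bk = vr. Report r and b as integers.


Any 2-(v, k, λ) BIBD satisfies two necessary conditions:
  (i)  Each point sits in r blocks, and counting incidences through any fixed point gives r(k − 1) = λ(v − 1), so r = λ(v − 1)/(k − 1).
  (ii) Total incidences bk = vr, so b = vr/k.
Step 1: r = λ(v − 1)/(k − 1) = 1·(91 − 1)/(3 − 1) = 1·90/2 = 90/2 = 45.
Step 2: b = vr/k = 91·45/3 = 4095/3 = 1365.
Check integrality: r = 45 ∈ Z ✓, b = 1365 ∈ Z ✓.
(These identities are necessary conditions: they determine r and b for any design with these parameters, but do not by themselves prove that one exists.)

r = 45, b = 1365.


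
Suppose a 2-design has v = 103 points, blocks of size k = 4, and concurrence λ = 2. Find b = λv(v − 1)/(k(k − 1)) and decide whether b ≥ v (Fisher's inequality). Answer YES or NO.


r = λ(v − 1)/(k − 1) = 2·102/3 = 68.
b = vr/k = 103·68/4 = 1751.
Fisher's inequality: b ≥ v ⇔ 1751 ≥ 103? YES.

YES


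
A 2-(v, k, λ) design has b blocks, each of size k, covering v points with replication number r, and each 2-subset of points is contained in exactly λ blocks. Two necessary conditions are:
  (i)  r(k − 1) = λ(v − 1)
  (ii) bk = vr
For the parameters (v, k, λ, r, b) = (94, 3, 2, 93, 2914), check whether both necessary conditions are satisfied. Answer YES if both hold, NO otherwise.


Condition (i): r(k − 1) = 93·2 = 186; λ(v − 1) = 2·93 = 186. Match? YES.
Condition (ii): bk = 2914·3 = 8742; vr = 94·93 = 8742. Match? YES.
Both conditions hold? YES.

YES


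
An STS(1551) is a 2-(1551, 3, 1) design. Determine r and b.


An STS(v) is a 2-(v, 3, 1) BIBD: block size k = 3, λ = 1.
Replication: r(k − 1) = λ(v − 1) ⇒ r·2 = 1551 − 1 = 1550 ⇒ r = 775.
Block count: bk = vr ⇒ b·3 = 1551·775 = 1202025 ⇒ b = 400675.

r = 775, b = 400675.


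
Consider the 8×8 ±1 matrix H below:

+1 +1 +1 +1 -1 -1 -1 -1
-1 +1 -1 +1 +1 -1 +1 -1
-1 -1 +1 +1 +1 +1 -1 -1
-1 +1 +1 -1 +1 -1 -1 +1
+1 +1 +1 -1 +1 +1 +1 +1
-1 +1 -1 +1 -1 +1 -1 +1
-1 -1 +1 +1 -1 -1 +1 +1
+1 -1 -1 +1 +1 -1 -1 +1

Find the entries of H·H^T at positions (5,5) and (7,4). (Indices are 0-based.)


Row 4 of H: [1, 1, 1, -1, 1, 1, 1, 1].
Row 5 of H: [-1, 1, -1, 1, -1, 1, -1, 1].
Row 7 of H: [1, -1, -1, 1, 1, -1, -1, 1].
(H·H^T)[5][5] = Σ_j H[5][j]·H[5][j] = (-1)² + (1)² + (-1)² + (1)² + (-1)² + (1)² + (-1)² + (1)² = 1 + 1 + 1 + 1 + 1 + 1 + 1 + 1 = 8.
(H·H^T)[7][4] = Σ_j H[7][j]·H[4][j] = (1)·(1) + (-1)·(1) + (-1)·(1) + (1)·(-1) + (1)·(1) + (-1)·(1) + (-1)·(1) + (1)·(1) = 1 + -1 + -1 + -1 + 1 + -1 + -1 + 1 = -2.
Rows 7 and 4 are not orthogonal (dot product = -2 ≠ 0), so H is not a Hadamard matrix.

(5,5) entry = 8; (7,4) entry = -2.


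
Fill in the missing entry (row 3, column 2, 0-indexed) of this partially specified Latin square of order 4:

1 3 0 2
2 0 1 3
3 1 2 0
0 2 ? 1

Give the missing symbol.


Row 3 contains symbols [0, 1, 2] — missing [3].
Column 2 contains symbols [0, 1, 2] — missing [3].
The missing symbol must appear in both missing sets; intersection = [3].
Therefore the hidden value is 3.

Missing value = 3.


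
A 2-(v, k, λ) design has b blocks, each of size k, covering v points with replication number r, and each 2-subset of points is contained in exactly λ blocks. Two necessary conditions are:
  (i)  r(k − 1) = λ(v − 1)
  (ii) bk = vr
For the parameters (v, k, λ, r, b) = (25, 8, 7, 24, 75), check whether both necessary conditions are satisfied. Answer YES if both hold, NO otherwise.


Condition (i): r(k − 1) = 24·7 = 168; λ(v − 1) = 7·24 = 168. Match? YES.
Condition (ii): bk = 75·8 = 600; vr = 25·24 = 600. Match? YES.
Both conditions hold? YES.

YES


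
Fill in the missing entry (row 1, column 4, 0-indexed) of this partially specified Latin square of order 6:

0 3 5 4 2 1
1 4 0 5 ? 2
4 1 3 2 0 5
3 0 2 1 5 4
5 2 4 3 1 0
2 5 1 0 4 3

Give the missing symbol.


Row 1 contains symbols [0, 1, 2, 4, 5] — missing [3].
Column 4 contains symbols [0, 1, 2, 4, 5] — missing [3].
The missing symbol must appear in both missing sets; intersection = [3].
Therefore the hidden value is 3.

Missing value = 3.


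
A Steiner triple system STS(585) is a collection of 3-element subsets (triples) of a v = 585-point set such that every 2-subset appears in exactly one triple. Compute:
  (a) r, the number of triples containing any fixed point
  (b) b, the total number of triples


An STS(v) is a 2-(v, 3, 1) BIBD: block size k = 3, λ = 1.
Replication: r(k − 1) = λ(v − 1) ⇒ r·2 = 585 − 1 = 584 ⇒ r = 292.
Block count: b = v(v − 1)/6 = 585·584/6 = 341640/6 = 56940.

r = 292, b = 56940.


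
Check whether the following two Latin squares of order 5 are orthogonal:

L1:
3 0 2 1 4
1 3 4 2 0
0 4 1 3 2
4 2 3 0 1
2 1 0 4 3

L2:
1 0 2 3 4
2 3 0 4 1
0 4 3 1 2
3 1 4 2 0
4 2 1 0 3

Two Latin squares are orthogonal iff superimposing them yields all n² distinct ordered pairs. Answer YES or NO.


Form the n² = 25 superimposed pairs (L1[i][j], L2[i][j]), row by row (rows and columns indexed from 0):
row 0: (3,1) (0,0) (2,2) (1,3) (4,4)
row 1: (1,2) (3,3) (4,0) (2,4) (0,1)
row 2: (0,0) (4,4) (1,3) (3,1) (2,2)
row 3: (4,3) (2,1) (3,4) (0,2) (1,0)
row 4: (2,4) (1,2) (0,1) (4,0) (3,3)
Orthogonality requires all 25 pairs distinct.
But the pair (0,0) repeats: cell (0,1) has L1 = 0, L2 = 0, and cell (2,0) has L1 = 0, L2 = 0.
A repeated pair means some other pair never occurs (only 15 distinct pairs out of 25), so the squares are not orthogonal.
Conclusion: NO.

NO


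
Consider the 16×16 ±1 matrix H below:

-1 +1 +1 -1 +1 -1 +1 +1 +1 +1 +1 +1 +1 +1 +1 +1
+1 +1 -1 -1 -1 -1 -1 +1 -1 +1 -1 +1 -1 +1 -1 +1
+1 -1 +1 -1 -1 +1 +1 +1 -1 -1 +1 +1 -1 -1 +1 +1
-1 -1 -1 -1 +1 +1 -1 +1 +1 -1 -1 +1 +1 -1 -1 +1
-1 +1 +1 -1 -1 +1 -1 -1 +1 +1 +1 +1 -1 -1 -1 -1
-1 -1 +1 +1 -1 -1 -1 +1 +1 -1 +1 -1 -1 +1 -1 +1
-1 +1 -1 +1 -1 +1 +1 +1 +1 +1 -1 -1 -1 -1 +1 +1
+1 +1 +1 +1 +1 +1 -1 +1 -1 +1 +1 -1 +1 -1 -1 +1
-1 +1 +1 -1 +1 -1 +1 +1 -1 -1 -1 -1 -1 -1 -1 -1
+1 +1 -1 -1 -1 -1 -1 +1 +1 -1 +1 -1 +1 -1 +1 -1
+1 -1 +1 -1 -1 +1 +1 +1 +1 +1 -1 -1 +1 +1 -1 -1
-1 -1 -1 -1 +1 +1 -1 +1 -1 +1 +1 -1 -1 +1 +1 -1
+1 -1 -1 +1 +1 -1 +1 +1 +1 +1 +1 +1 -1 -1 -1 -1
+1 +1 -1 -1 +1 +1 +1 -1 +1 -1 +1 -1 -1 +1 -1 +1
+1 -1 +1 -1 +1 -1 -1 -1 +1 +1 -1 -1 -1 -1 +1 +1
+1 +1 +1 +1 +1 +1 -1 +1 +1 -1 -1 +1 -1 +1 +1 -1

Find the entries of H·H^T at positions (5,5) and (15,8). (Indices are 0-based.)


Row 5 of H: [-1, -1, 1, 1, -1, -1, -1, 1, 1, -1, 1, -1, -1, 1, -1, 1].
Row 8 of H: [-1, 1, 1, -1, 1, -1, 1, 1, -1, -1, -1, -1, -1, -1, -1, -1].
Row 15 of H: [1, 1, 1, 1, 1, 1, -1, 1, 1, -1, -1, 1, -1, 1, 1, -1].
(H·H^T)[5][5] = Σ_j H[5][j]·H[5][j] = (-1)² + (-1)² + (1)² + (1)² + (-1)² + (-1)² + (-1)² + (1)² + (1)² + (-1)² + (1)² + (-1)² + (-1)² + (1)² + (-1)² + (1)² = 1 + 1 + 1 + 1 + 1 + 1 + 1 + 1 + 1 + 1 + 1 + 1 + 1 + 1 + 1 + 1 = 16.
(H·H^T)[15][8] = Σ_j H[15][j]·H[8][j] = (1)·(-1) + (1)·(1) + (1)·(1) + (1)·(-1) + (1)·(1) + (1)·(-1) + (-1)·(1) + (1)·(1) + (1)·(-1) + (-1)·(-1) + (-1)·(-1) + (1)·(-1) + (-1)·(-1) + (1)·(-1) + (1)·(-1) + (-1)·(-1) = -1 + 1 + 1 + -1 + 1 + -1 + -1 + 1 + -1 + 1 + 1 + -1 + 1 + -1 + -1 + 1 = 0.
So rows 15 and 8 are orthogonal; the diagonal entry equals n = 16.

(5,5) entry = 16; (15,8) entry = 0.


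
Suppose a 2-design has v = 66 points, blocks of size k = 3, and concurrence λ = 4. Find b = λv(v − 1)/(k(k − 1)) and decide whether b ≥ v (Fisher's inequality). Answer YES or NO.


r = λ(v − 1)/(k − 1) = 4·65/2 = 130.
b = vr/k = 66·130/3 = 2860.
Fisher's inequality: b ≥ v ⇔ 2860 ≥ 66? YES.

YES


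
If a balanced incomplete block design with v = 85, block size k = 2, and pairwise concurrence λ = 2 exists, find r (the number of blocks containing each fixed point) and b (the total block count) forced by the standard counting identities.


Any 2-(v, k, λ) BIBD satisfies two necessary conditions:
  (i)  Each point sits in r blocks, and counting incidences through any fixed point gives r(k − 1) = λ(v − 1), so r = λ(v − 1)/(k − 1).
  (ii) Total incidences bk = vr, so b = vr/k.
Step 1: r = λ(v − 1)/(k − 1) = 2·(85 − 1)/(2 − 1) = 2·84/1 = 168/1 = 168.
Step 2: b = vr/k = 85·168/2 = 14280/2 = 7140.
Check integrality: r = 168 ∈ Z ✓, b = 7140 ∈ Z ✓.
(These identities are necessary conditions: they determine r and b for any design with these parameters, but do not by themselves prove that one exists.)

r = 168, b = 7140.


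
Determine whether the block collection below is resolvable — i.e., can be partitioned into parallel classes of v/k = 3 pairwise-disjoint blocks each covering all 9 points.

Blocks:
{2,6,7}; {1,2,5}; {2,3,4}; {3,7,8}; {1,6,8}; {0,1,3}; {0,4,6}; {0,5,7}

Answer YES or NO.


v = 9, block size k = 3, number of blocks = 8.
For resolvability, blocks must partition into parallel classes of size v/k = 3.
Total blocks must therefore be a multiple of 3: 8 = 3·2 + 2 ⇒ not divisible ✗.
Resolvable? NO.

NO


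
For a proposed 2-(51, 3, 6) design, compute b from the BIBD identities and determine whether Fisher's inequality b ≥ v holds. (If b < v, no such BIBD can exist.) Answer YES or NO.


b = λv(v − 1)/(k(k − 1)) = 6·51·50/(3·2) = 15300/6 = 2550.
Compare with v = 51: b ≥ v, so Fisher's inequality holds.

YES


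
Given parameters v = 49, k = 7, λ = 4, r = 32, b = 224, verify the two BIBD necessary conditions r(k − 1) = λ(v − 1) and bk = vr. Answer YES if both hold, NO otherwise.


Condition (i): r(k − 1) = 32·6 = 192; λ(v − 1) = 4·48 = 192. Match? YES.
Condition (ii): bk = 224·7 = 1568; vr = 49·32 = 1568. Match? YES.
Both conditions hold? YES.

YES


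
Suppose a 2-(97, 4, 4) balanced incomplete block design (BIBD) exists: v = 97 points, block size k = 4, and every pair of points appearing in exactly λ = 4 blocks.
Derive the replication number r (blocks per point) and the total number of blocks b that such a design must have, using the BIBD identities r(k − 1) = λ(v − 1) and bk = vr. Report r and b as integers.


Any 2-(v, k, λ) BIBD satisfies two necessary conditions:
  (i)  Each point sits in r blocks, and counting incidences through any fixed point gives r(k − 1) = λ(v − 1), so r = λ(v − 1)/(k − 1).
  (ii) Total incidences bk = vr, so b = vr/k.
Step 1: r = λ(v − 1)/(k − 1) = 4·(97 − 1)/(4 − 1) = 4·96/3 = 384/3 = 128.
Step 2: b = vr/k = 97·128/4 = 12416/4 = 3104.
Check integrality: r = 128 ∈ Z ✓, b = 3104 ∈ Z ✓.
(These identities are necessary conditions: they determine r and b for any design with these parameters, but do not by themselves prove that one exists.)

r = 128, b = 3104.


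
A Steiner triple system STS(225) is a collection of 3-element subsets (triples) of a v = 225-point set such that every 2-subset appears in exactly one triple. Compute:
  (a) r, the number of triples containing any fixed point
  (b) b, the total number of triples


An STS(v) is a 2-(v, 3, 1) BIBD: block size k = 3, λ = 1.
Replication: r(k − 1) = λ(v − 1) ⇒ r·2 = 225 − 1 = 224 ⇒ r = 112.
Block count: b = v(v − 1)/6 = 225·224/6 = 50400/6 = 8400.

r = 112, b = 8400.


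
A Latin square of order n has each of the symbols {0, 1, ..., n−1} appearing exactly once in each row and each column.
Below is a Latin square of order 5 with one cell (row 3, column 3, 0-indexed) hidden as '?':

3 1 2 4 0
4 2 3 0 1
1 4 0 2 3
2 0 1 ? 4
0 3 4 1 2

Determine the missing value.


Row 3 contains symbols [0, 1, 2, 4] — missing [3].
Column 3 contains symbols [0, 1, 2, 4] — missing [3].
The missing symbol must appear in both missing sets; intersection = [3].
Therefore the hidden value is 3.

Missing value = 3.


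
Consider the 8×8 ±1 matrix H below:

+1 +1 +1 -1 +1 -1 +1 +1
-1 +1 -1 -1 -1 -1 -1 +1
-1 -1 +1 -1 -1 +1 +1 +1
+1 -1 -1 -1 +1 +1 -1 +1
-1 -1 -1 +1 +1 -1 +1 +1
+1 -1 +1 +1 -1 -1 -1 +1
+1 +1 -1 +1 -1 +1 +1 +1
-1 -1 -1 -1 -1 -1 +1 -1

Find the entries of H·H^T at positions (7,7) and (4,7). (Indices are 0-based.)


Row 4 of H: [-1, -1, -1, 1, 1, -1, 1, 1].
Row 7 of H: [-1, -1, -1, -1, -1, -1, 1, -1].
(H·H^T)[7][7] = Σ_j H[7][j]·H[7][j] = (-1)² + (-1)² + (-1)² + (-1)² + (-1)² + (-1)² + (1)² + (-1)² = 1 + 1 + 1 + 1 + 1 + 1 + 1 + 1 = 8.
(H·H^T)[4][7] = Σ_j H[4][j]·H[7][j] = (-1)·(-1) + (-1)·(-1) + (-1)·(-1) + (1)·(-1) + (1)·(-1) + (-1)·(-1) + (1)·(1) + (1)·(-1) = 1 + 1 + 1 + -1 + -1 + 1 + 1 + -1 = 2.
Rows 4 and 7 are not orthogonal (dot product = 2 ≠ 0), so H is not a Hadamard matrix.

(7,7) entry = 8; (4,7) entry = 2.


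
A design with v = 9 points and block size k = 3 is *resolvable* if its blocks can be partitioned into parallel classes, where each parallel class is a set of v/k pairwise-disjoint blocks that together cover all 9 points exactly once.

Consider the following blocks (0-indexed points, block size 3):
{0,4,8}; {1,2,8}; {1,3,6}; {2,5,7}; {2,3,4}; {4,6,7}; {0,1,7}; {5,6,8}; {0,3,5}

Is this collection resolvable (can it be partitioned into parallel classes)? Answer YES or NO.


v = 9, block size k = 3, number of blocks = 9.
For resolvability, blocks must partition into parallel classes of size v/k = 3.
Total blocks must therefore be a multiple of 3: 9 = 3·3 + 0 ⇒ divisible ✓.
Greedy packing gives 3 candidate class(es). Each should be a full parallel class (size 3, covers all 9 points).
  Class 1 (3 blocks): {0,4,8}; {1,3,6}; {2,5,7}. Points covered: [0, 1, 2, 3, 4, 5, 6, 7, 8].
  Class 2 (3 blocks): {1,2,8}; {4,6,7}; {0,3,5}. Points covered: [0, 1, 2, 3, 4, 5, 6, 7, 8].
  Class 3 (3 blocks): {2,3,4}; {0,1,7}; {5,6,8}. Points covered: [0, 1, 2, 3, 4, 5, 6, 7, 8].
All classes full (size 3)? YES. All classes cover every point? YES.
Resolvable? YES.

YES


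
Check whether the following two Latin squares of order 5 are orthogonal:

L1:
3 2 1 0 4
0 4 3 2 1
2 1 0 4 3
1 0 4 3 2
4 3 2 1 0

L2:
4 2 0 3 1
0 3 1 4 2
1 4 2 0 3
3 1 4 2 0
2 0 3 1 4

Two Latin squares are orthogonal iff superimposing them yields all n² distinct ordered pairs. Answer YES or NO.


Form the n² = 25 superimposed pairs (L1[i][j], L2[i][j]), row by row (rows and columns indexed from 0):
row 0: (3,4) (2,2) (1,0) (0,3) (4,1)
row 1: (0,0) (4,3) (3,1) (2,4) (1,2)
row 2: (2,1) (1,4) (0,2) (4,0) (3,3)
row 3: (1,3) (0,1) (4,4) (3,2) (2,0)
row 4: (4,2) (3,0) (2,3) (1,1) (0,4)
Orthogonality requires all 25 pairs distinct.
Check by first coordinate: for each symbol s of L1, list the L2 entries in the n cells where L1 = s; they must all differ.
  L1 = 0: L2 entries (in reading order) 3, 0, 2, 1, 4 — all 5 distinct ✓
  L1 = 1: L2 entries (in reading order) 0, 2, 4, 3, 1 — all 5 distinct ✓
  L1 = 2: L2 entries (in reading order) 2, 4, 1, 0, 3 — all 5 distinct ✓
  L1 = 3: L2 entries (in reading order) 4, 1, 3, 2, 0 — all 5 distinct ✓
  L1 = 4: L2 entries (in reading order) 1, 3, 0, 4, 2 — all 5 distinct ✓
Every symbol of L1 meets every symbol of L2 exactly once, so all 25 pairs are distinct (25 of 25).
Conclusion: YES.

YES


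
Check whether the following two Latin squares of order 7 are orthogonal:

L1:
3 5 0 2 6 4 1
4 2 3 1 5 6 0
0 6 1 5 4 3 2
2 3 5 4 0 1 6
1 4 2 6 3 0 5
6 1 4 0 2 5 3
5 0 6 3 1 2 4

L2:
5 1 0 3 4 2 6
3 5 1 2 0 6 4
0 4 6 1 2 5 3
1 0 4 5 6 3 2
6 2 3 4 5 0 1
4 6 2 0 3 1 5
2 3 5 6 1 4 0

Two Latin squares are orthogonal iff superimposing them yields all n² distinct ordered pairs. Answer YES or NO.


Form the n² = 49 superimposed pairs (L1[i][j], L2[i][j]), row by row (rows and columns indexed from 0):
row 0: (3,5) (5,1) (0,0) (2,3) (6,4) (4,2) (1,6)
row 1: (4,3) (2,5) (3,1) (1,2) (5,0) (6,6) (0,4)
row 2: (0,0) (6,4) (1,6) (5,1) (4,2) (3,5) (2,3)
row 3: (2,1) (3,0) (5,4) (4,5) (0,6) (1,3) (6,2)
row 4: (1,6) (4,2) (2,3) (6,4) (3,5) (0,0) (5,1)
row 5: (6,4) (1,6) (4,2) (0,0) (2,3) (5,1) (3,5)
row 6: (5,2) (0,3) (6,5) (3,6) (1,1) (2,4) (4,0)
Orthogonality requires all 49 pairs distinct.
But the pair (0,0) repeats: cell (0,2) has L1 = 0, L2 = 0, and cell (2,0) has L1 = 0, L2 = 0.
A repeated pair means some other pair never occurs (only 28 distinct pairs out of 49), so the squares are not orthogonal.
Conclusion: NO.

NO


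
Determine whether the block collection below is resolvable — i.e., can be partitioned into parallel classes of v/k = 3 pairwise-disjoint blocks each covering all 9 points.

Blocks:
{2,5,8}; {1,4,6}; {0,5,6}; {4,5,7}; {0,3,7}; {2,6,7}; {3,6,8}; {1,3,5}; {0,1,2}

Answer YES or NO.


v = 9, block size k = 3, number of blocks = 9.
For resolvability, blocks must partition into parallel classes of size v/k = 3.
Total blocks must therefore be a multiple of 3: 9 = 3·3 + 0 ⇒ divisible ✓.
Consider block {0,5,6}. It intersects every other block in the collection, so no parallel class of size 3 can contain it.
Since every block must belong to some parallel class in a resolution, the collection cannot be partitioned into parallel classes.
Resolvable? NO.

NO


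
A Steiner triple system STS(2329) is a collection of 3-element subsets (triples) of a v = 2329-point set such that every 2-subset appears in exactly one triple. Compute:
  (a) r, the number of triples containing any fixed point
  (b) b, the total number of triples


An STS(v) is a 2-(v, 3, 1) BIBD: block size k = 3, λ = 1.
Replication: r(k − 1) = λ(v − 1) ⇒ r·2 = 2329 − 1 = 2328 ⇒ r = 1164.
Block count: b = v(v − 1)/6 = 2329·2328/6 = 5421912/6 = 903652.
(Check via bk = vr: 903652·3 = 2710956 = 2329·1164 = 2710956 ✓.)

r = 1164, b = 903652.


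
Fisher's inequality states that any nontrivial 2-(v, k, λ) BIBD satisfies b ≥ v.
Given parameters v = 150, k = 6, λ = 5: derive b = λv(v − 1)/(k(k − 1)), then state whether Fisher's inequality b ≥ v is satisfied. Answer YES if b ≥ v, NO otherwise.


b = λv(v − 1)/(k(k − 1)) = 5·150·149/(6·5) = 111750/30 = 3725.
Compare with v = 150: b ≥ v, so Fisher's inequality holds.

YES


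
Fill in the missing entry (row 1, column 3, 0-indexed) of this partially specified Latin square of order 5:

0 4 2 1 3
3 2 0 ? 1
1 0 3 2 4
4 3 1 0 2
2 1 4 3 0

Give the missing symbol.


Row 1 contains symbols [0, 1, 2, 3] — missing [4].
Column 3 contains symbols [0, 1, 2, 3] — missing [4].
The missing symbol must appear in both missing sets; intersection = [4].
Therefore the hidden value is 4.

Missing value = 4.


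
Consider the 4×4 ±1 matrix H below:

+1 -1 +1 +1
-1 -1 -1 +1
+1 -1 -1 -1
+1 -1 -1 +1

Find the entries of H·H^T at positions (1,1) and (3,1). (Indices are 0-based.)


Row 1 of H: [-1, -1, -1, 1].
Row 3 of H: [1, -1, -1, 1].
(H·H^T)[1][1] = Σ_j H[1][j]·H[1][j] = (-1)² + (-1)² + (-1)² + (1)² = 1 + 1 + 1 + 1 = 4.
(H·H^T)[3][1] = Σ_j H[3][j]·H[1][j] = (1)·(-1) + (-1)·(-1) + (-1)·(-1) + (1)·(1) = -1 + 1 + 1 + 1 = 2.
Rows 3 and 1 are not orthogonal (dot product = 2 ≠ 0), so H is not a Hadamard matrix.

(1,1) entry = 4; (3,1) entry = 2.


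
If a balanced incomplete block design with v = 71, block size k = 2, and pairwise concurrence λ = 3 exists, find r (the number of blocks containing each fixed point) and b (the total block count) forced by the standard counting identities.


Any 2-(v, k, λ) BIBD satisfies two necessary conditions:
  (i)  Each point sits in r blocks, and counting incidences through any fixed point gives r(k − 1) = λ(v − 1), so r = λ(v − 1)/(k − 1).
  (ii) Total incidences bk = vr, so b = vr/k.
Step 1: r = λ(v − 1)/(k − 1) = 3·(71 − 1)/(2 − 1) = 3·70/1 = 210/1 = 210.
Step 2: b = vr/k = 71·210/2 = 14910/2 = 7455.
Check integrality: r = 210 ∈ Z ✓, b = 7455 ∈ Z ✓.
(These identities are necessary conditions: they determine r and b for any design with these parameters, but do not by themselves prove that one exists.)

r = 210, b = 7455.


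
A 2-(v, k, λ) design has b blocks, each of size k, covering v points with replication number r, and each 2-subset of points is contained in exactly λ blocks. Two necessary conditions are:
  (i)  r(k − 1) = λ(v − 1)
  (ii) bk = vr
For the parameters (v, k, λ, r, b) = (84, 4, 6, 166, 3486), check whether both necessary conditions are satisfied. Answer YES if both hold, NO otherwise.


Condition (i): r(k − 1) = 166·3 = 498; λ(v − 1) = 6·83 = 498. Match? YES.
Condition (ii): bk = 3486·4 = 13944; vr = 84·166 = 13944. Match? YES.
Both conditions hold? YES.

YES


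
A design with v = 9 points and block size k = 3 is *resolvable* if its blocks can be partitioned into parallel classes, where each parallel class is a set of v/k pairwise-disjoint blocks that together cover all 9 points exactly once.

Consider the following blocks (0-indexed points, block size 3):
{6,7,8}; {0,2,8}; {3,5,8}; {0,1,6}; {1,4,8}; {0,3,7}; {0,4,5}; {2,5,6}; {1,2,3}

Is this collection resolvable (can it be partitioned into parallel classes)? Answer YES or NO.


v = 9, block size k = 3, number of blocks = 9.
For resolvability, blocks must partition into parallel classes of size v/k = 3.
Total blocks must therefore be a multiple of 3: 9 = 3·3 + 0 ⇒ divisible ✓.
Consider block {0,2,8}. It intersects every other block in the collection, so no parallel class of size 3 can contain it.
Since every block must belong to some parallel class in a resolution, the collection cannot be partitioned into parallel classes.
Resolvable? NO.

NO


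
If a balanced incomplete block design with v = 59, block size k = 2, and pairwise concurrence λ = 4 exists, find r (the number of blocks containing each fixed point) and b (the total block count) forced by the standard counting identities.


Any 2-(v, k, λ) BIBD satisfies two necessary conditions:
  (i)  Each point sits in r blocks, and counting incidences through any fixed point gives r(k − 1) = λ(v − 1), so r = λ(v − 1)/(k − 1).
  (ii) Total incidences bk = vr, so b = vr/k.
Step 1: r = λ(v − 1)/(k − 1) = 4·(59 − 1)/(2 − 1) = 4·58/1 = 232/1 = 232.
Step 2: b = vr/k = 59·232/2 = 13688/2 = 6844.
Check integrality: r = 232 ∈ Z ✓, b = 6844 ∈ Z ✓.
(These identities are necessary conditions: they determine r and b for any design with these parameters, but do not by themselves prove that one exists.)

r = 232, b = 6844.


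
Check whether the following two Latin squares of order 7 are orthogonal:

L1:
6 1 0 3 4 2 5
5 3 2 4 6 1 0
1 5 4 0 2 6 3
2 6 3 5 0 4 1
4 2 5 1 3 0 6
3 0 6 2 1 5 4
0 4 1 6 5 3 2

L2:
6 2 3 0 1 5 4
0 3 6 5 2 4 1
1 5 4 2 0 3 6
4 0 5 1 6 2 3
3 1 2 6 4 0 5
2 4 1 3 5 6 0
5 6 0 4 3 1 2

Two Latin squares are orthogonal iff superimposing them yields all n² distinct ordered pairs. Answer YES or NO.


Form the n² = 49 superimposed pairs (L1[i][j], L2[i][j]), row by row (rows and columns indexed from 0):
row 0: (6,6) (1,2) (0,3) (3,0) (4,1) (2,5) (5,4)
row 1: (5,0) (3,3) (2,6) (4,5) (6,2) (1,4) (0,1)
row 2: (1,1) (5,5) (4,4) (0,2) (2,0) (6,3) (3,6)
row 3: (2,4) (6,0) (3,5) (5,1) (0,6) (4,2) (1,3)
row 4: (4,3) (2,1) (5,2) (1,6) (3,4) (0,0) (6,5)
row 5: (3,2) (0,4) (6,1) (2,3) (1,5) (5,6) (4,0)
row 6: (0,5) (4,6) (1,0) (6,4) (5,3) (3,1) (2,2)
Orthogonality requires all 49 pairs distinct.
Check by first coordinate: for each symbol s of L1, list the L2 entries in the n cells where L1 = s; they must all differ.
  L1 = 0: L2 entries (in reading order) 3, 1, 2, 6, 0, 4, 5 — all 7 distinct ✓
  L1 = 1: L2 entries (in reading order) 2, 4, 1, 3, 6, 5, 0 — all 7 distinct ✓
  L1 = 2: L2 entries (in reading order) 5, 6, 0, 4, 1, 3, 2 — all 7 distinct ✓
  L1 = 3: L2 entries (in reading order) 0, 3, 6, 5, 4, 2, 1 — all 7 distinct ✓
  L1 = 4: L2 entries (in reading order) 1, 5, 4, 2, 3, 0, 6 — all 7 distinct ✓
  L1 = 5: L2 entries (in reading order) 4, 0, 5, 1, 2, 6, 3 — all 7 distinct ✓
  L1 = 6: L2 entries (in reading order) 6, 2, 3, 0, 5, 1, 4 — all 7 distinct ✓
Every symbol of L1 meets every symbol of L2 exactly once, so all 49 pairs are distinct (49 of 49).
Conclusion: YES.

YES


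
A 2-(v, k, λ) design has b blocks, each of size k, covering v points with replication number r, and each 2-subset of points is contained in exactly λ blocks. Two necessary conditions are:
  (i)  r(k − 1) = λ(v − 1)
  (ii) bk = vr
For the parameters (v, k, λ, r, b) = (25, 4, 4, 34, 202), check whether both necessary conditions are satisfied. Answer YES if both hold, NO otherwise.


Condition (i): r(k − 1) = 34·3 = 102; λ(v − 1) = 4·24 = 96. Match? NO.
Condition (ii): bk = 202·4 = 808; vr = 25·34 = 850. Match? NO.
Both conditions hold? NO.

NO


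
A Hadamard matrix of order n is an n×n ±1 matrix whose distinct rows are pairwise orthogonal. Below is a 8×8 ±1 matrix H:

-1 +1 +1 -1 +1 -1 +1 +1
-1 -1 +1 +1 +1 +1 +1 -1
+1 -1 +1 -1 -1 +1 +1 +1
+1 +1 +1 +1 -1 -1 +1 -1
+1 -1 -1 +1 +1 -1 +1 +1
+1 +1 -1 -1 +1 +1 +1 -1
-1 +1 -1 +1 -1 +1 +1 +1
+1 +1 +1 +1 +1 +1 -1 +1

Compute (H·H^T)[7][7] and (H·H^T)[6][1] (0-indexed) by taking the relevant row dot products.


Row 1 of H: [-1, -1, 1, 1, 1, 1, 1, -1].
Row 6 of H: [-1, 1, -1, 1, -1, 1, 1, 1].
Row 7 of H: [1, 1, 1, 1, 1, 1, -1, 1].
(H·H^T)[7][7] = Σ_j H[7][j]·H[7][j] = (1)² + (1)² + (1)² + (1)² + (1)² + (1)² + (-1)² + (1)² = 1 + 1 + 1 + 1 + 1 + 1 + 1 + 1 = 8.
(H·H^T)[6][1] = Σ_j H[6][j]·H[1][j] = (-1)·(-1) + (1)·(-1) + (-1)·(1) + (1)·(1) + (-1)·(1) + (1)·(1) + (1)·(1) + (1)·(-1) = 1 + -1 + -1 + 1 + -1 + 1 + 1 + -1 = 0.
So rows 6 and 1 are orthogonal; the diagonal entry equals n = 8.

(7,7) entry = 8; (6,1) entry = 0.


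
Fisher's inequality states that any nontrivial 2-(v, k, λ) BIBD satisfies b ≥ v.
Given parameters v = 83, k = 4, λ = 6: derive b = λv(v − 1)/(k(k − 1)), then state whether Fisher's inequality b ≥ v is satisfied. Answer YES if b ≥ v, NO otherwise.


r = λ(v − 1)/(k − 1) = 6·82/3 = 164.
b = vr/k = 83·164/4 = 3403.
Fisher's inequality: b ≥ v ⇔ 3403 ≥ 83? YES.

YES


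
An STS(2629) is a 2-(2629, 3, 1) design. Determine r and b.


An STS(v) is a 2-(v, 3, 1) BIBD: block size k = 3, λ = 1.
Replication: r(k − 1) = λ(v − 1) ⇒ r·2 = 2629 − 1 = 2628 ⇒ r = 1314.
Block count: bk = vr ⇒ b·3 = 2629·1314 = 3454506 ⇒ b = 1151502.
(Check via b = v(v − 1)/6 = 2629·2628/6 = 6909012/6 = 1151502.)

r = 1314, b = 1151502.


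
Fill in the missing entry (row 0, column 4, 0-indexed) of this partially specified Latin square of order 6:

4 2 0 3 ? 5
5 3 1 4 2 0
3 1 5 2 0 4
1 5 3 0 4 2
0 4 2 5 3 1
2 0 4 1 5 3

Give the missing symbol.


Row 0 contains symbols [0, 2, 3, 4, 5] — missing [1].
Column 4 contains symbols [0, 2, 3, 4, 5] — missing [1].
The missing symbol must appear in both missing sets; intersection = [1].
Therefore the hidden value is 1.

Missing value = 1.


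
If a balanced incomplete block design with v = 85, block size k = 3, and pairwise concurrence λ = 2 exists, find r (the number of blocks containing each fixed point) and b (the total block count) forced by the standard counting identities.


Any 2-(v, k, λ) BIBD satisfies two necessary conditions:
  (i)  Each point sits in r blocks, and counting incidences through any fixed point gives r(k − 1) = λ(v − 1), so r = λ(v − 1)/(k − 1).
  (ii) Total incidences bk = vr, so b = vr/k.
Step 1: r = λ(v − 1)/(k − 1) = 2·(85 − 1)/(3 − 1) = 2·84/2 = 168/2 = 84.
Step 2: b = vr/k = 85·84/3 = 7140/3 = 2380.
Check integrality: r = 84 ∈ Z ✓, b = 2380 ∈ Z ✓.
(These identities are necessary conditions: they determine r and b for any design with these parameters, but do not by themselves prove that one exists.)

r = 84, b = 2380.


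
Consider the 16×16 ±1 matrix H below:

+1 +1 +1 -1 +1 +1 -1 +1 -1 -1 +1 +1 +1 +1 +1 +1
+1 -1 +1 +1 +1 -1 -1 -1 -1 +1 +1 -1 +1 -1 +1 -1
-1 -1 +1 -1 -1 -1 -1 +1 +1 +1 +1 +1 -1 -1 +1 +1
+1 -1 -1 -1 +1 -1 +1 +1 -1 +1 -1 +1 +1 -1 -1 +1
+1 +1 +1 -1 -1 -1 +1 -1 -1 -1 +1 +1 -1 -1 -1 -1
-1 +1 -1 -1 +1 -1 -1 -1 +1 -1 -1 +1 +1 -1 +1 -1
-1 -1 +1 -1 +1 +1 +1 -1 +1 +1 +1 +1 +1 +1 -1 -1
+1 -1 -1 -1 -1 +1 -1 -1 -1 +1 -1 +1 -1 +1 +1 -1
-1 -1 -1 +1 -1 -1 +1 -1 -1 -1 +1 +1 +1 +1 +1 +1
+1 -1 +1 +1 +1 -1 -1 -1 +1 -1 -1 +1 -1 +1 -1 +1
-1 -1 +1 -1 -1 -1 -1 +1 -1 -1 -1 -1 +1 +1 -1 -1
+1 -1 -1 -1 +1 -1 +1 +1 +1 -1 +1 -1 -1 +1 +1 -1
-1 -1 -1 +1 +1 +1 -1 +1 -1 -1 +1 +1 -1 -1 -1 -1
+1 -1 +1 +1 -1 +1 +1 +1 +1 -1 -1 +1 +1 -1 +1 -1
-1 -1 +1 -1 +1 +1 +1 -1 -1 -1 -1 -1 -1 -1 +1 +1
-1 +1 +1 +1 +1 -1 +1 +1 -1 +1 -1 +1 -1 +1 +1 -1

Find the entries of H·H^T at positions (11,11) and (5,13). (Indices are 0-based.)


Row 5 of H: [-1, 1, -1, -1, 1, -1, -1, -1, 1, -1, -1, 1, 1, -1, 1, -1].
Row 11 of H: [1, -1, -1, -1, 1, -1, 1, 1, 1, -1, 1, -1, -1, 1, 1, -1].
Row 13 of H: [1, -1, 1, 1, -1, 1, 1, 1, 1, -1, -1, 1, 1, -1, 1, -1].
(H·H^T)[11][11] = Σ_j H[11][j]·H[11][j] = (1)² + (-1)² + (-1)² + (-1)² + (1)² + (-1)² + (1)² + (1)² + (1)² + (-1)² + (1)² + (-1)² + (-1)² + (1)² + (1)² + (-1)² = 1 + 1 + 1 + 1 + 1 + 1 + 1 + 1 + 1 + 1 + 1 + 1 + 1 + 1 + 1 + 1 = 16.
(H·H^T)[5][13] = Σ_j H[5][j]·H[13][j] = (-1)·(1) + (1)·(-1) + (-1)·(1) + (-1)·(1) + (1)·(-1) + (-1)·(1) + (-1)·(1) + (-1)·(1) + (1)·(1) + (-1)·(-1) + (-1)·(-1) + (1)·(1) + (1)·(1) + (-1)·(-1) + (1)·(1) + (-1)·(-1) = -1 + -1 + -1 + -1 + -1 + -1 + -1 + -1 + 1 + 1 + 1 + 1 + 1 + 1 + 1 + 1 = 0.
So rows 5 and 13 are orthogonal; the diagonal entry equals n = 16.

(11,11) entry = 16; (5,13) entry = 0.


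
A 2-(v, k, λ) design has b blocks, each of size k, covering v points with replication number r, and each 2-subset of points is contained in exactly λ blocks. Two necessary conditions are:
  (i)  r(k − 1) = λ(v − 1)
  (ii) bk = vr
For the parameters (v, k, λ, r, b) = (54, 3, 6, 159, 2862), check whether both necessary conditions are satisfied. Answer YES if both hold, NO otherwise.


Condition (i): r(k − 1) = 159·2 = 318; λ(v − 1) = 6·53 = 318. Match? YES.
Condition (ii): bk = 2862·3 = 8586; vr = 54·159 = 8586. Match? YES.
Both conditions hold? YES.

YES


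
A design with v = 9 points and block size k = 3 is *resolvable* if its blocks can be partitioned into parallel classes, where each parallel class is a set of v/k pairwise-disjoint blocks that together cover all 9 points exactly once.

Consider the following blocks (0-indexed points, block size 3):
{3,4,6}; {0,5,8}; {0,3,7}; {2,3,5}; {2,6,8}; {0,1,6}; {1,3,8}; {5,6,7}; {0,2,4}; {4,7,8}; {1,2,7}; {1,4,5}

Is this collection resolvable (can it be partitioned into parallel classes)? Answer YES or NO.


v = 9, block size k = 3, number of blocks = 12.
For resolvability, blocks must partition into parallel classes of size v/k = 3.
Total blocks must therefore be a multiple of 3: 12 = 3·4 + 0 ⇒ divisible ✓.
Greedy packing gives 4 candidate class(es). Each should be a full parallel class (size 3, covers all 9 points).
  Class 1 (3 blocks): {3,4,6}; {0,5,8}; {1,2,7}. Points covered: [0, 1, 2, 3, 4, 5, 6, 7, 8].
  Class 2 (3 blocks): {0,3,7}; {2,6,8}; {1,4,5}. Points covered: [0, 1, 2, 3, 4, 5, 6, 7, 8].
  Class 3 (3 blocks): {2,3,5}; {0,1,6}; {4,7,8}. Points covered: [0, 1, 2, 3, 4, 5, 6, 7, 8].
  Class 4 (3 blocks): {1,3,8}; {5,6,7}; {0,2,4}. Points covered: [0, 1, 2, 3, 4, 5, 6, 7, 8].
All classes full (size 3)? YES. All classes cover every point? YES.
Resolvable? YES.

YES


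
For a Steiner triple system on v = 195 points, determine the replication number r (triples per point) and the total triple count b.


An STS(v) is a 2-(v, 3, 1) BIBD: block size k = 3, λ = 1.
Replication: r(k − 1) = λ(v − 1) ⇒ r·2 = 195 − 1 = 194 ⇒ r = 97.
Block count: b = v(v − 1)/6 = 195·194/6 = 37830/6 = 6305.
(Check via bk = vr: 6305·3 = 18915 = 195·97 = 18915 ✓.)

r = 97, b = 6305.


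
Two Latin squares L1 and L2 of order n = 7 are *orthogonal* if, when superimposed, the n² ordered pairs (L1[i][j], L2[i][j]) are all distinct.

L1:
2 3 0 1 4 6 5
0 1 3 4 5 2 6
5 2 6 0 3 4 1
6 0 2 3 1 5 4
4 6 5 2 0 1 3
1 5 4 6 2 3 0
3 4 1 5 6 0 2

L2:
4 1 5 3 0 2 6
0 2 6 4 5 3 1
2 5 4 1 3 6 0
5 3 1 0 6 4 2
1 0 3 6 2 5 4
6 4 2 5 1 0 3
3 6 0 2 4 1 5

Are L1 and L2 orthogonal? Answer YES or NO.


Form the n² = 49 superimposed pairs (L1[i][j], L2[i][j]), row by row (rows and columns indexed from 0):
row 0: (2,4) (3,1) (0,5) (1,3) (4,0) (6,2) (5,6)
row 1: (0,0) (1,2) (3,6) (4,4) (5,5) (2,3) (6,1)
row 2: (5,2) (2,5) (6,4) (0,1) (3,3) (4,6) (1,0)
row 3: (6,5) (0,3) (2,1) (3,0) (1,6) (5,4) (4,2)
row 4: (4,1) (6,0) (5,3) (2,6) (0,2) (1,5) (3,4)
row 5: (1,6) (5,4) (4,2) (6,5) (2,1) (3,0) (0,3)
row 6: (3,3) (4,6) (1,0) (5,2) (6,4) (0,1) (2,5)
Orthogonality requires all 49 pairs distinct.
But the pair (1,6) repeats: cell (3,4) has L1 = 1, L2 = 6, and cell (5,0) has L1 = 1, L2 = 6.
A repeated pair means some other pair never occurs (only 35 distinct pairs out of 49), so the squares are not orthogonal.
Conclusion: NO.

NO


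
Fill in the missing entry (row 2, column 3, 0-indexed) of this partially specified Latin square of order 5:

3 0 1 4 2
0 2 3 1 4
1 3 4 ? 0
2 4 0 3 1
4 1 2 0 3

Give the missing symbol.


Row 2 contains symbols [0, 1, 3, 4] — missing [2].
Column 3 contains symbols [0, 1, 3, 4] — missing [2].
The missing symbol must appear in both missing sets; intersection = [2].
Therefore the hidden value is 2.

Missing value = 2.


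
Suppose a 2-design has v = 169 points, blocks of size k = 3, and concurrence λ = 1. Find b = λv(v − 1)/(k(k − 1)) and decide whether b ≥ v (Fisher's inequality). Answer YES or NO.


r = λ(v − 1)/(k − 1) = 1·168/2 = 84.
b = vr/k = 169·84/3 = 4732.
Fisher's inequality: b ≥ v ⇔ 4732 ≥ 169? YES.

YES


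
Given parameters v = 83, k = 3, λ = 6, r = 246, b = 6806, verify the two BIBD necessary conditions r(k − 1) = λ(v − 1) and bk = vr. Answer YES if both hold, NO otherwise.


Condition (i): r(k − 1) = 246·2 = 492; λ(v − 1) = 6·82 = 492. Match? YES.
Condition (ii): bk = 6806·3 = 20418; vr = 83·246 = 20418. Match? YES.
Both conditions hold? YES.

YES


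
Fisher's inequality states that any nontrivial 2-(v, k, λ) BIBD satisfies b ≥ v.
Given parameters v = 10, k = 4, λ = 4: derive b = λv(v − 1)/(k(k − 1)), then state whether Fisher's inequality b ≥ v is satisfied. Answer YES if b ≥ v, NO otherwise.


r = λ(v − 1)/(k − 1) = 4·9/3 = 12.
b = vr/k = 10·12/4 = 30.
Fisher's inequality: b ≥ v ⇔ 30 ≥ 10? YES.

YES


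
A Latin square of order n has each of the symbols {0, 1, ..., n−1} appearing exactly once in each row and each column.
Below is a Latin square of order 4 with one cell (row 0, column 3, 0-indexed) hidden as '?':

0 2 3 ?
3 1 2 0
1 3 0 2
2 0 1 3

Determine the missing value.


Row 0 contains symbols [0, 2, 3] — missing [1].
Column 3 contains symbols [0, 2, 3] — missing [1].
The missing symbol must appear in both missing sets; intersection = [1].
Therefore the hidden value is 1.

Missing value = 1.


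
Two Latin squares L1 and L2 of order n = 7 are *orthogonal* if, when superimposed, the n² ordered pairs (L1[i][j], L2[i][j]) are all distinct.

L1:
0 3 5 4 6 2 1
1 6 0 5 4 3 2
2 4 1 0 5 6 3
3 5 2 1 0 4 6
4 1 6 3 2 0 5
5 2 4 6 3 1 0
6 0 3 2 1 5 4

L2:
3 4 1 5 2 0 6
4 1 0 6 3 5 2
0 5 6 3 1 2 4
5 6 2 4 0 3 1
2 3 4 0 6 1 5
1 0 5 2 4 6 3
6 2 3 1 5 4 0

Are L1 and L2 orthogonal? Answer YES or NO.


Form the n² = 49 superimposed pairs (L1[i][j], L2[i][j]), row by row (rows and columns indexed from 0):
row 0: (0,3) (3,4) (5,1) (4,5) (6,2) (2,0) (1,6)
row 1: (1,4) (6,1) (0,0) (5,6) (4,3) (3,5) (2,2)
row 2: (2,0) (4,5) (1,6) (0,3) (5,1) (6,2) (3,4)
row 3: (3,5) (5,6) (2,2) (1,4) (0,0) (4,3) (6,1)
row 4: (4,2) (1,3) (6,4) (3,0) (2,6) (0,1) (5,5)
row 5: (5,1) (2,0) (4,5) (6,2) (3,4) (1,6) (0,3)
row 6: (6,6) (0,2) (3,3) (2,1) (1,5) (5,4) (4,0)
Orthogonality requires all 49 pairs distinct.
But the pair (2,0) repeats: cell (0,5) has L1 = 2, L2 = 0, and cell (2,0) has L1 = 2, L2 = 0.
A repeated pair means some other pair never occurs (only 28 distinct pairs out of 49), so the squares are not orthogonal.
Conclusion: NO.

NO
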